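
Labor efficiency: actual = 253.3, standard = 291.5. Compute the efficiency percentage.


Efficiency = (actual / standard) × 100
= (253.3 / 291.5) × 100
= 86.9%


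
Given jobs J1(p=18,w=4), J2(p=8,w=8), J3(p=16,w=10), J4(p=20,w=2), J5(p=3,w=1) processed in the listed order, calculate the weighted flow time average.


Completion times:
  J1: C=18, w×C=4×18=72
  J2: C=26, w×C=8×26=208
  J3: C=42, w×C=10×42=420
  J4: C=62, w×C=2×62=124
  J5: C=65, w×C=1×65=65
Sum w×C = 889
Sum w = 25
Weighted avg = 889/25
= 35.56


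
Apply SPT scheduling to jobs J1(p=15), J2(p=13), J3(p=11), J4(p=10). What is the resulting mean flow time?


SPT order: J4 → J3 → J2 → J1
Completion times:
  J4: C=10
  J3: C=21
  J2: C=34
  J1: C=49
Sum = 114, n = 4
Mean flow = 114/4
= 28.50


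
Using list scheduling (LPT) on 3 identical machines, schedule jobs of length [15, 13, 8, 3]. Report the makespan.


Jobs (LPT sorted): [15, 13, 8, 3]
Machines: 3
  J=15 → Machine 1 (load: 0+15=15)
  J=13 → Machine 2 (load: 0+13=13)
  J=8 → Machine 3 (load: 0+8=8)
  J=3 → Machine 3 (load: 8+3=11)
Machine loads: [15, 13, 11]
Makespan = max = 15 time units


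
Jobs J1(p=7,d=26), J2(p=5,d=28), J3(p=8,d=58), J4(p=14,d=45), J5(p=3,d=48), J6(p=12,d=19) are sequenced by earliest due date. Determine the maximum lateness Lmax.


EDD order: J6 → J1 → J2 → J4 → J5 → J3
Completion and lateness:
  J6: C=12, d=19, L=12-19=-7
  J1: C=19, d=26, L=19-26=-7
  J2: C=24, d=28, L=24-28=-4
  J4: C=38, d=45, L=38-45=-7
  J5: C=41, d=48, L=41-48=-7
  J3: C=49, d=58, L=49-58=-9
Lmax = max(-7, -7, -4, -7, -7, -9)
= -4


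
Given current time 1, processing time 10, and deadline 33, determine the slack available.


Slack = due - current_time - processing
= 33 - 1 - 10
= 22


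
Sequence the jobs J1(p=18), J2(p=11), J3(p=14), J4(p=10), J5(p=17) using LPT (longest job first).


LPT: sort by longest processing time first
  J1: p=18
  J5: p=17
  J3: p=14
  J2: p=11
  J4: p=10
Order: J1 → J5 → J3 → J2 → J4


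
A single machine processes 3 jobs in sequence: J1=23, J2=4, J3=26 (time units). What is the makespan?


Sequential makespan: sum all processing times
= 23 + 4 + 26
= 53 time units


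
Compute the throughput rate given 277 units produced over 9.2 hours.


Throughput = units / time
= 277 / 9.2
= 30.1 units/hour


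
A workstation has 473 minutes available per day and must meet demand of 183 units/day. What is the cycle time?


Cycle time = available time / demand
= 473 / 183
= 2.58 min/unit


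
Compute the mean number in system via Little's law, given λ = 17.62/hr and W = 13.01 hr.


Little's law: L = λ × W
= 17.62 × 13.01
= 229.24


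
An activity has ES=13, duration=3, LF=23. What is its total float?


EF = ES + duration = 13 + 3 = 16
LS = LF - duration = 23 - 3 = 20
Total Float = LF - EF = 23 - 16
(or LS - ES = 20 - 13)
= 7


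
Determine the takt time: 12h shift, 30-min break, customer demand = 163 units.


Available = 12×60 - 30 = 690 min
Takt time = 690 / 163
= 4.23 min/unit


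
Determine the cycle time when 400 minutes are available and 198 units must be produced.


Cycle time = available time / demand
= 400 / 198
= 2.02 min/unit


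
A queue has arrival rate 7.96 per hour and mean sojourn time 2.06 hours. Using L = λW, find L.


Little's law: L = λ × W
= 7.96 × 2.06
= 16.40


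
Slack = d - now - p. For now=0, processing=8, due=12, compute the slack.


Slack = due - current_time - processing
= 12 - 0 - 8
= 4


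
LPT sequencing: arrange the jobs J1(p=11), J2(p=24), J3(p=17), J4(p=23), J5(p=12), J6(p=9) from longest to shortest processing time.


LPT: sort by longest processing time first
  J2: p=24
  J4: p=23
  J3: p=17
  J5: p=12
  J1: p=11
  J6: p=9
Order: J2 → J4 → J3 → J5 → J1 → J6


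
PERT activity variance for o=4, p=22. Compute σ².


σ² = ((p - o) / 6)² = (p - o)² / 36
= (22 - 4)² / 36
= 18² / 36
= 324 / 36
= 9.0000


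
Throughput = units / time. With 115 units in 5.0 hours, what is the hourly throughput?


Throughput = units / time
= 115 / 5.0
= 23.0 units/hour


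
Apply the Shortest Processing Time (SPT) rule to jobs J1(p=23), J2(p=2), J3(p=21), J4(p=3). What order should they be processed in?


SPT: sort by shortest processing time
  J2: p=2
  J4: p=3
  J3: p=21
  J1: p=23
Order: J2 → J4 → J3 → J1


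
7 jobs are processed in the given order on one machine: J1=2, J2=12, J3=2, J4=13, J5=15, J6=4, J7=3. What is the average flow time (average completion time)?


Completion times:
  J1: completes at 2
  J2: completes at 14
  J3: completes at 16
  J4: completes at 29
  J5: completes at 44
  J6: completes at 48
  J7: completes at 51
Sum = 204
Average = 204/7
= 29.14


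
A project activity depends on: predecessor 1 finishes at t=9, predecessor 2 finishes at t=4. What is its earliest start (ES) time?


ES = max of all predecessor completion times
Predecessors: [9, 4]
ES = max(9, 4)
= 9


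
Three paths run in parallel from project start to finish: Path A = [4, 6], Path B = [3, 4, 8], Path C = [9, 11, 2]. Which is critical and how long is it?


Path A: 4 + 6 = 10
Path B: 3 + 4 + 8 = 15
Path C: 9 + 11 + 2 = 22
Critical path = longest = max(10, 15, 22)
= 22 (Path C)


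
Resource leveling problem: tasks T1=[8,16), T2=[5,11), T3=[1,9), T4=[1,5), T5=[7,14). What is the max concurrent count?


Check each time point for overlaps:
  t=8: 4 tasks active (T1, T2, T3, T5)
Max concurrent = 4


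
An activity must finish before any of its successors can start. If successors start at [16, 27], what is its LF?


LF = min of all successor start times
Successors start at: [16, 27]
LF = min(16, 27)
= 16


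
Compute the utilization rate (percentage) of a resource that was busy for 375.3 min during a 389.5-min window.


Utilization = busy / total × 100
= 375.3 / 389.5 × 100
= 96.4%


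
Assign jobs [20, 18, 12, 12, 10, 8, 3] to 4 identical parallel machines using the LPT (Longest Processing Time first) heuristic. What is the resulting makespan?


Jobs (LPT sorted): [20, 18, 12, 12, 10, 8, 3]
Machines: 4
  J=20 → Machine 1 (load: 0+20=20)
  J=18 → Machine 2 (load: 0+18=18)
  J=12 → Machine 3 (load: 0+12=12)
  J=12 → Machine 4 (load: 0+12=12)
  J=10 → Machine 3 (load: 12+10=22)
  J=8 → Machine 4 (load: 12+8=20)
  J=3 → Machine 2 (load: 18+3=21)
Machine loads: [20, 21, 22, 20]
Makespan = max = 22 time units


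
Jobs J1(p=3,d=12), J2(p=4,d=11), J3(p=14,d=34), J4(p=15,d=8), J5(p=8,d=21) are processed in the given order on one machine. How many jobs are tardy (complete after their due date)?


Completion vs due date:
  J1: C=3, d=12 → on time
  J2: C=7, d=11 → on time
  J3: C=21, d=34 → on time
  J4: C=36, d=8 → TARDY
  J5: C=44, d=21 → TARDY
Tardy jobs: J4, J5
Count = 2


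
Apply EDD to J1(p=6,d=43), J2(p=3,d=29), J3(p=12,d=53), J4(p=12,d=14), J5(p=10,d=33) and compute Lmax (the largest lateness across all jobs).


EDD order: J4 → J2 → J5 → J1 → J3
Completion and lateness:
  J4: C=12, d=14, L=12-14=-2
  J2: C=15, d=29, L=15-29=-14
  J5: C=25, d=33, L=25-33=-8
  J1: C=31, d=43, L=31-43=-12
  J3: C=43, d=53, L=43-53=-10
Lmax = max(-2, -14, -8, -12, -10)
= -2


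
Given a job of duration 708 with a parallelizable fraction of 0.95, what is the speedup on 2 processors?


Amdahl's law: T_p = T × ((1-p) + p/N)
= 708 × ((1-0.95) + 0.95/2)
= 708 × (0.05 + 0.4750)
= 708 × 0.5250
= 371.70
Speedup = 708/371.70
= 1.90×


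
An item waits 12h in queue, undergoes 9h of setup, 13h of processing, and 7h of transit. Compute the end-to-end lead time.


Lead time = queue + setup + processing + transit
= 12 + 9 + 13 + 7
= 41 hours


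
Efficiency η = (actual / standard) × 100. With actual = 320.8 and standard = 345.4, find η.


Efficiency = (actual / standard) × 100
= (320.8 / 345.4) × 100
= 92.9%


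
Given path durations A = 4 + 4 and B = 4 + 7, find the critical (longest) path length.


Path A: 4 + 4 = 8
Path B: 4 + 7 = 11
Critical path = longest = max(8, 11)
= 11 (Path B)


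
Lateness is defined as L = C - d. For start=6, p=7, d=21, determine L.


Completion = 6 + 7 = 13
Lateness = C - d = 13 - 21
= -8


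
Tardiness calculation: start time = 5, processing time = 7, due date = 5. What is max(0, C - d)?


Completion = start + processing = 5 + 7 = 12
Tardiness = max(0, C - d) = max(0, 12 - 5)
= max(0, 7)
= 7


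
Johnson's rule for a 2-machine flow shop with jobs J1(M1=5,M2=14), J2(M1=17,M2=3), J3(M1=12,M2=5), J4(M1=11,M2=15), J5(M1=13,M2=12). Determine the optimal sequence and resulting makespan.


Johnson's rule:
Group 1 (M1≤M2, sort by M1): ['J1', 'J4']
Group 2 (M1>M2, sort desc M2): ['J5', 'J3', 'J2']
Sequence: J1 → J4 → J5 → J3 → J2
Makespan calculation:
  J1: M1 done=5, M2 done=19
  J4: M1 done=16, M2 done=34
  J5: M1 done=29, M2 done=46
  J3: M1 done=41, M2 done=51
  J2: M1 done=58, M2 done=61
= Sequence: J1 → J4 → J5 → J3 → J2, Makespan: 61


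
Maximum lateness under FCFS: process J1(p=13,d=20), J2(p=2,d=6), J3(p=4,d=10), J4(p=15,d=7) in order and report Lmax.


Lateness per job (L = C - d):
  J1: C=13, d=20, L=-7
  J2: C=15, d=6, L=9
  J3: C=19, d=10, L=9
  J4: C=34, d=7, L=27
Lmax = max(-7, 9, 9, 27)
= 27


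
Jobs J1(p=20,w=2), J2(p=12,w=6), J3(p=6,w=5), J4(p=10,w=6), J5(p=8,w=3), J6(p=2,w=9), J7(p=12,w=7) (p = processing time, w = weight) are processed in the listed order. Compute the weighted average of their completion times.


Completion times:
  J1: C=20, w×C=2×20=40
  J2: C=32, w×C=6×32=192
  J3: C=38, w×C=5×38=190
  J4: C=48, w×C=6×48=288
  J5: C=56, w×C=3×56=168
  J6: C=58, w×C=9×58=522
  J7: C=70, w×C=7×70=490
Sum w×C = 1890
Sum w = 38
Weighted avg = 1890/38
= 49.74


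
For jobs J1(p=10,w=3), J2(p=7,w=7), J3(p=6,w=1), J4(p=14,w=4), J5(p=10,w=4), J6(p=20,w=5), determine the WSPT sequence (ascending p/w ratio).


WSPT (Smith's rule): sort by p/w ascending
  J2: p/w = 7/7 = 1.000
  J5: p/w = 10/4 = 2.500
  J1: p/w = 10/3 = 3.333
  J4: p/w = 14/4 = 3.500
  J6: p/w = 20/5 = 4.000
  J3: p/w = 6/1 = 6.000
Order: J2 → J5 → J1 → J4 → J6 → J3


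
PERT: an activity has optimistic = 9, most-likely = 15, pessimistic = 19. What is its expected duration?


te = (o + 4m + p) / 6
= (9 + 4×15 + 19) / 6
= (9 + 60 + 19) / 6
= 88 / 6
= 14.67


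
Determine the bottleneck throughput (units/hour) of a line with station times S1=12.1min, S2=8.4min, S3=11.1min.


Bottleneck = longest station time
Station times: [12.1, 8.4, 11.1]
Max = 12.1 min
Rate = 60 / 12.1
= 4.96 units/hour (bottleneck: 12.1min)


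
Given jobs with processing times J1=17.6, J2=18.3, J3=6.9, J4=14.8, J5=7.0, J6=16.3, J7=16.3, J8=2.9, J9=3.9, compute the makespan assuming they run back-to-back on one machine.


Sequential makespan: sum all processing times
= 17.6 + 18.3 + 6.9 + 14.8 + 7.0 + 16.3 + 16.3 + 2.9 + 3.9
= 104.0 time units


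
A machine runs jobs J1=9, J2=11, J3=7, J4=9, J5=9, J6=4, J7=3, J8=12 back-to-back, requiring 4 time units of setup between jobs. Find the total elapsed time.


Makespan = Σ processing + (n-1) × setup
= (9 + 11 + 7 + 9 + 9 + 4 + 3 + 12) + (8-1)×4
= 64 + 28
= 92 time units


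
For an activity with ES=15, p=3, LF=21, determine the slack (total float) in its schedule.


EF = ES + duration = 15 + 3 = 18
LS = LF - duration = 21 - 3 = 18
Total Float = LF - EF = 21 - 18
(or LS - ES = 18 - 15)
= 3


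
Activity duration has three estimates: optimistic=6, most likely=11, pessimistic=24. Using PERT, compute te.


te = (o + 4m + p) / 6
= (6 + 4×11 + 24) / 6
= (6 + 44 + 24) / 6
= 74 / 6
= 12.33


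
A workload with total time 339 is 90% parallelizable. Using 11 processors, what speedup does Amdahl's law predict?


Amdahl's law: T_p = T × ((1-p) + p/N)
= 339 × ((1-0.9) + 0.9/11)
= 339 × (0.10 + 0.0818)
= 339 × 0.1818
= 61.64
Speedup = 339/61.64
= 5.50×


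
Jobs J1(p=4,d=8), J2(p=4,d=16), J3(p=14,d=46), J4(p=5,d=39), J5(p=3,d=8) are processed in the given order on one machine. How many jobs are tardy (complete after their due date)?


Completion vs due date:
  J1: C=4, d=8 → on time
  J2: C=8, d=16 → on time
  J3: C=22, d=46 → on time
  J4: C=27, d=39 → on time
  J5: C=30, d=8 → TARDY
Tardy jobs: J5
Count = 1


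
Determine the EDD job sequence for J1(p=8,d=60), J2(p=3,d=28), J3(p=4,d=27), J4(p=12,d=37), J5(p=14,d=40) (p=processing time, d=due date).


EDD: sort by earliest due date
  J3: d=27, p=4
  J2: d=28, p=3
  J4: d=37, p=12
  J5: d=40, p=14
  J1: d=60, p=8
Order: J3 → J2 → J4 → J5 → J1


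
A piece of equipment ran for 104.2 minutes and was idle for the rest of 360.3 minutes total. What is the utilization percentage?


Utilization = busy / total × 100
= 104.2 / 360.3 × 100
= 28.9%


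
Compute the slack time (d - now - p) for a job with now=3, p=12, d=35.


Slack = due - current_time - processing
= 35 - 3 - 12
= 20


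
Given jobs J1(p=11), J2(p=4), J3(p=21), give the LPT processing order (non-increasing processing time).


LPT: sort by longest processing time first
  J3: p=21
  J1: p=11
  J2: p=4
Order: J3 → J1 → J2


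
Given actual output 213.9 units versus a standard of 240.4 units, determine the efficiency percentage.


Efficiency = (actual / standard) × 100
= (213.9 / 240.4) × 100
= 89.0%


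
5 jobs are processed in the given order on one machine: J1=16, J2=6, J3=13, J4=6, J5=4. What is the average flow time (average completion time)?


Completion times:
  J1: completes at 16
  J2: completes at 22
  J3: completes at 35
  J4: completes at 41
  J5: completes at 45
Sum = 159
Average = 159/5
= 31.80


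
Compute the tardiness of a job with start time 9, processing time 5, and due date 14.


Completion = start + processing = 9 + 5 = 14
Tardiness = max(0, C - d) = max(0, 14 - 14)
= max(0, 0)
= 0


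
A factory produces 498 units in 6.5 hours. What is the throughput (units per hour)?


Throughput = units / time
= 498 / 6.5
= 76.6 units/hour


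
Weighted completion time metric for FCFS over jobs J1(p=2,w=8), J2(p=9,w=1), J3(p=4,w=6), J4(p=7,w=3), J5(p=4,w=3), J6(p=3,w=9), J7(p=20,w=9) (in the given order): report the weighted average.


Completion times:
  J1: C=2, w×C=8×2=16
  J2: C=11, w×C=1×11=11
  J3: C=15, w×C=6×15=90
  J4: C=22, w×C=3×22=66
  J5: C=26, w×C=3×26=78
  J6: C=29, w×C=9×29=261
  J7: C=49, w×C=9×49=441
Sum w×C = 963
Sum w = 39
Weighted avg = 963/39
= 24.69


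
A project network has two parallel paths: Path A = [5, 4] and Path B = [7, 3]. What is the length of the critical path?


Path A: 5 + 4 = 9
Path B: 7 + 3 = 10
Critical path = longest = max(9, 10)
= 10 (Path B)


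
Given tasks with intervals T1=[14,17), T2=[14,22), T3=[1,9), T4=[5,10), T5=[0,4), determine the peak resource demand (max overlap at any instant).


Check each time point for overlaps:
  t=1: 2 tasks active (T3, T5)
Max concurrent = 2


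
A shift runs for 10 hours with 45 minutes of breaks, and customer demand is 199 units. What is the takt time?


Available = 10×60 - 45 = 555 min
Takt time = 555 / 199
= 2.79 min/unit


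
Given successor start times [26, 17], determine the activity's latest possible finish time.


LF = min of all successor start times
Successors start at: [26, 17]
LF = min(26, 17)
= 17


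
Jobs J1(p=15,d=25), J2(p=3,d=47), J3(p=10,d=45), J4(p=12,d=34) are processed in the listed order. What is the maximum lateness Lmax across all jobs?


Lateness per job (L = C - d):
  J1: C=15, d=25, L=-10
  J2: C=18, d=47, L=-29
  J3: C=28, d=45, L=-17
  J4: C=40, d=34, L=6
Lmax = max(-10, -29, -17, 6)
= 6


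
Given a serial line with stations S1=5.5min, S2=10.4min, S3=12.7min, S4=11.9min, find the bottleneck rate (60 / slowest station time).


Bottleneck = longest station time
Station times: [5.5, 10.4, 12.7, 11.9]
Max = 12.7 min
Rate = 60 / 12.7
= 4.72 units/hour (bottleneck: 12.7min)


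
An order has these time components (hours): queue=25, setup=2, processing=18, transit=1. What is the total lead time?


Lead time = queue + setup + processing + transit
= 25 + 2 + 18 + 1
= 46 hours


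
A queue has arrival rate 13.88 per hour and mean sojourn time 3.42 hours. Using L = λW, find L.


Little's law: L = λ × W
= 13.88 × 3.42
= 47.47


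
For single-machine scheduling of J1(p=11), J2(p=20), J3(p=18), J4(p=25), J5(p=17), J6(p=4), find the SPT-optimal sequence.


SPT: sort by shortest processing time
  J6: p=4
  J1: p=11
  J5: p=17
  J3: p=18
  J2: p=20
  J4: p=25
Order: J6 → J1 → J5 → J3 → J2 → J4


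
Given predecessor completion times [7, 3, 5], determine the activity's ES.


ES = max of all predecessor completion times
Predecessors: [7, 3, 5]
ES = max(7, 3, 5)
= 7


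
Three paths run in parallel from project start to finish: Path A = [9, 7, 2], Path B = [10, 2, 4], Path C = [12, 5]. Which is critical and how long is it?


Path A: 9 + 7 + 2 = 18
Path B: 10 + 2 + 4 = 16
Path C: 12 + 5 = 17
Critical path = longest = max(18, 16, 17)
= 18 (Path A)


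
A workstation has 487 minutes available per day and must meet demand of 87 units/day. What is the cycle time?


Cycle time = available time / demand
= 487 / 87
= 5.60 min/unit


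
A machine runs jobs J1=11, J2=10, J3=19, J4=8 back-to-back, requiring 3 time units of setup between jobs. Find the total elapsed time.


Makespan = Σ processing + (n-1) × setup
= (11 + 10 + 19 + 8) + (4-1)×3
= 48 + 9
= 57 time units


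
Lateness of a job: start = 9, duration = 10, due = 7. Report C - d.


Completion = 9 + 10 = 19
Lateness = C - d = 19 - 7
= 12


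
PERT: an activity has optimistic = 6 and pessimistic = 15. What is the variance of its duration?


σ² = ((p - o) / 6)² = (p - o)² / 36
= (15 - 6)² / 36
= 9² / 36
= 81 / 36
= 2.2500


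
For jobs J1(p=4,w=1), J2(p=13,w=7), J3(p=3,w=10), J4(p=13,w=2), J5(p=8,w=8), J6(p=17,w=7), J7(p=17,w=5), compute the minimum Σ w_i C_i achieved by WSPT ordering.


WSPT order (by p/w): J3 → J5 → J2 → J6 → J7 → J1 → J4
  J3: C=3, w·C=10×3=30
  J5: C=11, w·C=8×11=88
  J2: C=24, w·C=7×24=168
  J6: C=41, w·C=7×41=287
  J7: C=58, w·C=5×58=290
  J1: C=62, w·C=1×62=62
  J4: C=75, w·C=2×75=150
Σ w·C = 1075
= 1075


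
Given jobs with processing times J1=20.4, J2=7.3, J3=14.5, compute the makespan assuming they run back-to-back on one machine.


Sequential makespan: sum all processing times
= 20.4 + 7.3 + 14.5
= 42.2 time units


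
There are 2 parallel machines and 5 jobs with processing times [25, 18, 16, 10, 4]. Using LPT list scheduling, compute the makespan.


Jobs (LPT sorted): [25, 18, 16, 10, 4]
Machines: 2
  J=25 → Machine 1 (load: 0+25=25)
  J=18 → Machine 2 (load: 0+18=18)
  J=16 → Machine 2 (load: 18+16=34)
  J=10 → Machine 1 (load: 25+10=35)
  J=4 → Machine 2 (load: 34+4=38)
Machine loads: [35, 38]
Makespan = max = 38 time units


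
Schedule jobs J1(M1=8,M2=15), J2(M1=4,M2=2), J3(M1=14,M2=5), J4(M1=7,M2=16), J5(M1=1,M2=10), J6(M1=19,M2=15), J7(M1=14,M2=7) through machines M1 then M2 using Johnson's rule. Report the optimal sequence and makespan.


Johnson's rule:
Group 1 (M1≤M2, sort by M1): ['J5', 'J4', 'J1']
Group 2 (M1>M2, sort desc M2): ['J6', 'J7', 'J3', 'J2']
Sequence: J5 → J4 → J1 → J6 → J7 → J3 → J2
Makespan calculation:
  J5: M1 done=1, M2 done=11
  J4: M1 done=8, M2 done=27
  J1: M1 done=16, M2 done=42
  J6: M1 done=35, M2 done=57
  J7: M1 done=49, M2 done=64
  J3: M1 done=63, M2 done=69
  J2: M1 done=67, M2 done=71
= Sequence: J5 → J4 → J1 → J6 → J7 → J3 → J2, Makespan: 71


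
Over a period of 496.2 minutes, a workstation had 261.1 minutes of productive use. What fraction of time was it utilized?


Utilization = busy / total × 100
= 261.1 / 496.2 × 100
= 52.6%


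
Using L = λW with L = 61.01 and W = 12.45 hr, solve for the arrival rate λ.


Little's law: L = λW → λ = L / W
= 61.01 / 12.45
= 4.90 per hour


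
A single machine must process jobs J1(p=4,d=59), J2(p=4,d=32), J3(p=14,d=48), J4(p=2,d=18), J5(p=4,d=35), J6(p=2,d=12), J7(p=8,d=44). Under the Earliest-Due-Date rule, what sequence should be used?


EDD: sort by earliest due date
  J6: d=12, p=2
  J4: d=18, p=2
  J2: d=32, p=4
  J5: d=35, p=4
  J7: d=44, p=8
  J3: d=48, p=14
  J1: d=59, p=4
Order: J6 → J4 → J2 → J5 → J7 → J3 → J1


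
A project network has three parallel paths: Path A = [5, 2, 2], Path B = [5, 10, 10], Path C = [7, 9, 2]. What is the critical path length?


Path A: 5 + 2 + 2 = 9
Path B: 5 + 10 + 10 = 25
Path C: 7 + 9 + 2 = 18
Critical path = longest = max(9, 25, 18)
= 25 (Path B)


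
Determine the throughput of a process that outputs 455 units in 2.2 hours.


Throughput = units / time
= 455 / 2.2
= 206.8 units/hour


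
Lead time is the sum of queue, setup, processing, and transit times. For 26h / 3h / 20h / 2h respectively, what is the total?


Lead time = queue + setup + processing + transit
= 26 + 3 + 20 + 2
= 51 hours


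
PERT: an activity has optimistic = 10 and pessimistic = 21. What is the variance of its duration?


σ² = ((p - o) / 6)² = (p - o)² / 36
= (21 - 10)² / 36
= 11² / 36
= 121 / 36
= 3.3611


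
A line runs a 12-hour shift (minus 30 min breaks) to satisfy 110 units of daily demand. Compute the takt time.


Available = 12×60 - 30 = 690 min
Takt time = 690 / 110
= 6.27 min/unit


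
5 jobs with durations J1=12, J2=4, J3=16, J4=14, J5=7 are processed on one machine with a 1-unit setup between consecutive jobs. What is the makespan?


Makespan = Σ processing + (n-1) × setup
= (12 + 4 + 16 + 14 + 7) + (5-1)×1
= 53 + 4
= 57 time units


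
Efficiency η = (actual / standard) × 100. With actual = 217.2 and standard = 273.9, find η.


Efficiency = (actual / standard) × 100
= (217.2 / 273.9) × 100
= 79.3%


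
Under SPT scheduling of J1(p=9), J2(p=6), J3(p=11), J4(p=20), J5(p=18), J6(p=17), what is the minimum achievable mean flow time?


SPT order: J2 → J1 → J3 → J6 → J5 → J4
Completion times:
  J2: C=6
  J1: C=15
  J3: C=26
  J6: C=43
  J5: C=61
  J4: C=81
Sum = 232, n = 6
Mean flow = 232/6
= 38.67


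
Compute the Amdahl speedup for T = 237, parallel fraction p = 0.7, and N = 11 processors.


Amdahl's law: T_p = T × ((1-p) + p/N)
= 237 × ((1-0.7) + 0.7/11)
= 237 × (0.30 + 0.0636)
= 237 × 0.3636
= 86.18
Speedup = 237/86.18
= 2.75×


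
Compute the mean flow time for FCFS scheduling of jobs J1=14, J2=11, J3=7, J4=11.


Completion times:
  J1: completes at 14
  J2: completes at 25
  J3: completes at 32
  J4: completes at 43
Sum = 114
Average = 114/4
= 28.50


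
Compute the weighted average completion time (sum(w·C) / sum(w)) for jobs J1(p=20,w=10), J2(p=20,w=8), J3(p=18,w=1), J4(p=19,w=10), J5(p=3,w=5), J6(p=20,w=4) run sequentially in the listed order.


Completion times:
  J1: C=20, w×C=10×20=200
  J2: C=40, w×C=8×40=320
  J3: C=58, w×C=1×58=58
  J4: C=77, w×C=10×77=770
  J5: C=80, w×C=5×80=400
  J6: C=100, w×C=4×100=400
Sum w×C = 2148
Sum w = 38
Weighted avg = 2148/38
= 56.53


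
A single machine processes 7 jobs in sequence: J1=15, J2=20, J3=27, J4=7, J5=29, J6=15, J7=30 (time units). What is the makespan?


Sequential makespan: sum all processing times
= 15 + 20 + 27 + 7 + 29 + 15 + 30
= 143 time units


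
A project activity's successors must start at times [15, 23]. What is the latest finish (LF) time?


LF = min of all successor start times
Successors start at: [15, 23]
LF = min(15, 23)
= 15


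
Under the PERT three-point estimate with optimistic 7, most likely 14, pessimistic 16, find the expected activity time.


te = (o + 4m + p) / 6
= (7 + 4×14 + 16) / 6
= (7 + 56 + 16) / 6
= 79 / 6
= 13.17


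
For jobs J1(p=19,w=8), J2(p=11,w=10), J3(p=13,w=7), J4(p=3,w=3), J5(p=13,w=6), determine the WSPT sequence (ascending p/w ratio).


WSPT (Smith's rule): sort by p/w ascending
  J4: p/w = 3/3 = 1.000
  J2: p/w = 11/10 = 1.100
  J3: p/w = 13/7 = 1.857
  J5: p/w = 13/6 = 2.167
  J1: p/w = 19/8 = 2.375
Order: J4 → J2 → J3 → J5 → J1


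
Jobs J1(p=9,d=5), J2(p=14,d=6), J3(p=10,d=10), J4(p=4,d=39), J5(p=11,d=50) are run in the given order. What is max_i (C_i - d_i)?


Lateness per job (L = C - d):
  J1: C=9, d=5, L=4
  J2: C=23, d=6, L=17
  J3: C=33, d=10, L=23
  J4: C=37, d=39, L=-2
  J5: C=48, d=50, L=-2
Lmax = max(4, 17, 23, -2, -2)
= 23


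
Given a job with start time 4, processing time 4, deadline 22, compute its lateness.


Completion = 4 + 4 = 8
Lateness = C - d = 8 - 22
= -14


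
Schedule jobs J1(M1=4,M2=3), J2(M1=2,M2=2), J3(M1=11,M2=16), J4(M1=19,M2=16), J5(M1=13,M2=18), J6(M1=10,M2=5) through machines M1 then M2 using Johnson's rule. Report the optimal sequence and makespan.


Johnson's rule:
Group 1 (M1≤M2, sort by M1): ['J2', 'J3', 'J5']
Group 2 (M1>M2, sort desc M2): ['J4', 'J6', 'J1']
Sequence: J2 → J3 → J5 → J4 → J6 → J1
Makespan calculation:
  J2: M1 done=2, M2 done=4
  J3: M1 done=13, M2 done=29
  J5: M1 done=26, M2 done=47
  J4: M1 done=45, M2 done=63
  J6: M1 done=55, M2 done=68
  J1: M1 done=59, M2 done=71
= Sequence: J2 → J3 → J5 → J4 → J6 → J1, Makespan: 71


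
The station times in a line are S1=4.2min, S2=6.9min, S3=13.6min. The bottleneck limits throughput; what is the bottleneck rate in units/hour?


Bottleneck = longest station time
Station times: [4.2, 6.9, 13.6]
Max = 13.6 min
Rate = 60 / 13.6
= 4.41 units/hour (bottleneck: 13.6min)


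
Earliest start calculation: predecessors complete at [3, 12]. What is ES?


ES = max of all predecessor completion times
Predecessors: [3, 12]
ES = max(3, 12)
= 12


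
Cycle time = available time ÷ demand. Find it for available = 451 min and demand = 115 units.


Cycle time = available time / demand
= 451 / 115
= 3.92 min/unit


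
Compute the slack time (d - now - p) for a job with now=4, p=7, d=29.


Slack = due - current_time - processing
= 29 - 4 - 7
= 18


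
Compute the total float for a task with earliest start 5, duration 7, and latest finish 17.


EF = ES + duration = 5 + 7 = 12
LS = LF - duration = 17 - 7 = 10
Total Float = LF - EF = 17 - 12
(or LS - ES = 10 - 5)
= 5


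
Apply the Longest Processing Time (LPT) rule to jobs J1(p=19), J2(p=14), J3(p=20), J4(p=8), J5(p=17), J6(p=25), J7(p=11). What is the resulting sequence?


LPT: sort by longest processing time first
  J6: p=25
  J3: p=20
  J1: p=19
  J5: p=17
  J2: p=14
  J7: p=11
  J4: p=8
Order: J6 → J3 → J1 → J5 → J2 → J7 → J4


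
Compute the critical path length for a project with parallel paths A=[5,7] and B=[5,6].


Path A: 5 + 7 = 12
Path B: 5 + 6 = 11
Critical path = longest = max(12, 11)
= 12 (Path A)


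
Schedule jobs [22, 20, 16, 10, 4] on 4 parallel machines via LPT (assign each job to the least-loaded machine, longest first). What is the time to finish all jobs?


Jobs (LPT sorted): [22, 20, 16, 10, 4]
Machines: 4
  J=22 → Machine 1 (load: 0+22=22)
  J=20 → Machine 2 (load: 0+20=20)
  J=16 → Machine 3 (load: 0+16=16)
  J=10 → Machine 4 (load: 0+10=10)
  J=4 → Machine 4 (load: 10+4=14)
Machine loads: [22, 20, 16, 14]
Makespan = max = 22 time units


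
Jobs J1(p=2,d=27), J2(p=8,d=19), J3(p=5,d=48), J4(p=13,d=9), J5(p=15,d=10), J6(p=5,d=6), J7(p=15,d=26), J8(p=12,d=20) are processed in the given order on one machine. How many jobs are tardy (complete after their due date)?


Completion vs due date:
  J1: C=2, d=27 → on time
  J2: C=10, d=19 → on time
  J3: C=15, d=48 → on time
  J4: C=28, d=9 → TARDY
  J5: C=43, d=10 → TARDY
  J6: C=48, d=6 → TARDY
  J7: C=63, d=26 → TARDY
  J8: C=75, d=20 → TARDY
Tardy jobs: J4, J5, J6, J7, J8
Count = 5


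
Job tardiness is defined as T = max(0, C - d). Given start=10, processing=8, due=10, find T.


Completion = start + processing = 10 + 8 = 18
Tardiness = max(0, C - d) = max(0, 18 - 10)
= max(0, 8)
= 8


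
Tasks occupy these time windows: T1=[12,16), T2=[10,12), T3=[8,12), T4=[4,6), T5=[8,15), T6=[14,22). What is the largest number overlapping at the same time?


Check each time point for overlaps:
  t=10: 3 tasks active (T2, T3, T5)
Max concurrent = 3


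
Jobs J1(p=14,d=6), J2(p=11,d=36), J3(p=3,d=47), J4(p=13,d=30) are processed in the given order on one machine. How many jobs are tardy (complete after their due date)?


Completion vs due date:
  J1: C=14, d=6 → TARDY
  J2: C=25, d=36 → on time
  J3: C=28, d=47 → on time
  J4: C=41, d=30 → TARDY
Tardy jobs: J1, J4
Count = 2


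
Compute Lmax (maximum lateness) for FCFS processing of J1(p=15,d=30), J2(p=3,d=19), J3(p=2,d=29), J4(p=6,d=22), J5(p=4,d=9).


Lateness per job (L = C - d):
  J1: C=15, d=30, L=-15
  J2: C=18, d=19, L=-1
  J3: C=20, d=29, L=-9
  J4: C=26, d=22, L=4
  J5: C=30, d=9, L=21
Lmax = max(-15, -1, -9, 4, 21)
= 21


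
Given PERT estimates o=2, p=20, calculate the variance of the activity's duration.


σ² = ((p - o) / 6)² = (p - o)² / 36
= (20 - 2)² / 36
= 18² / 36
= 324 / 36
= 9.0000


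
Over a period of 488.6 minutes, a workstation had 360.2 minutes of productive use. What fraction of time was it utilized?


Utilization = busy / total × 100
= 360.2 / 488.6 × 100
= 73.7%


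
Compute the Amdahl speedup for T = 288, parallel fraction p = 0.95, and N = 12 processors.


Amdahl's law: T_p = T × ((1-p) + p/N)
= 288 × ((1-0.95) + 0.95/12)
= 288 × (0.05 + 0.0792)
= 288 × 0.1292
= 37.20
Speedup = 288/37.20
= 7.74×


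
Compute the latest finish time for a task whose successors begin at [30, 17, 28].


LF = min of all successor start times
Successors start at: [30, 17, 28]
LF = min(30, 17, 28)
= 17


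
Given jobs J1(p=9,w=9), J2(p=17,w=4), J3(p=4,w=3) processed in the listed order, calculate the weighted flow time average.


Completion times:
  J1: C=9, w×C=9×9=81
  J2: C=26, w×C=4×26=104
  J3: C=30, w×C=3×30=90
Sum w×C = 275
Sum w = 16
Weighted avg = 275/16
= 17.19


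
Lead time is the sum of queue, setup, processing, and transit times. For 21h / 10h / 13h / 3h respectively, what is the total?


Lead time = queue + setup + processing + transit
= 21 + 10 + 13 + 3
= 47 hours


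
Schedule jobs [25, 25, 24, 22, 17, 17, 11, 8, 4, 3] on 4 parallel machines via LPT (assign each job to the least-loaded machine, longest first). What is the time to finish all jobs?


Jobs (LPT sorted): [25, 25, 24, 22, 17, 17, 11, 8, 4, 3]
Machines: 4
  J=25 → Machine 1 (load: 0+25=25)
  J=25 → Machine 2 (load: 0+25=25)
  J=24 → Machine 3 (load: 0+24=24)
  J=22 → Machine 4 (load: 0+22=22)
  J=17 → Machine 4 (load: 22+17=39)
  J=17 → Machine 3 (load: 24+17=41)
  J=11 → Machine 1 (load: 25+11=36)
  J=8 → Machine 2 (load: 25+8=33)
  J=4 → Machine 2 (load: 33+4=37)
  J=3 → Machine 1 (load: 36+3=39)
Machine loads: [39, 37, 41, 39]
Makespan = max = 41 time units


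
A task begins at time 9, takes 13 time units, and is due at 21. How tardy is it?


Completion = start + processing = 9 + 13 = 22
Tardiness = max(0, C - d) = max(0, 22 - 21)
= max(0, 1)
= 1


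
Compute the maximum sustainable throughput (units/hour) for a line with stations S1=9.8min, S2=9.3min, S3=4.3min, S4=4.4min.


Bottleneck = longest station time
Station times: [9.8, 9.3, 4.3, 4.4]
Max = 9.8 min
Rate = 60 / 9.8
= 6.12 units/hour (bottleneck: 9.8min)


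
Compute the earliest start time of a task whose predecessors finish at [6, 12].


ES = max of all predecessor completion times
Predecessors: [6, 12]
ES = max(6, 12)
= 12


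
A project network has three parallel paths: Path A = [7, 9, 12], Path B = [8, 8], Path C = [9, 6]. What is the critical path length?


Path A: 7 + 9 + 12 = 28
Path B: 8 + 8 = 16
Path C: 9 + 6 = 15
Critical path = longest = max(28, 16, 15)
= 28 (Path A)


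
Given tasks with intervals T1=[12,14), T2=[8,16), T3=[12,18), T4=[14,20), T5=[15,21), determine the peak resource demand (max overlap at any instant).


Check each time point for overlaps:
  t=15: 4 tasks active (T2, T3, T4, T5)
Max concurrent = 4


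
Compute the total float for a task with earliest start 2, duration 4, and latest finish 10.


EF = ES + duration = 2 + 4 = 6
LS = LF - duration = 10 - 4 = 6
Total Float = LF - EF = 10 - 6
(or LS - ES = 6 - 2)
= 4


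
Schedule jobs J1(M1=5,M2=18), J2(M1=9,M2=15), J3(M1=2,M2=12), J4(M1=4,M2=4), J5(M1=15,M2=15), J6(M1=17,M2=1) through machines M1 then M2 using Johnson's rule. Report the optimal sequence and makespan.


Johnson's rule:
Group 1 (M1≤M2, sort by M1): ['J3', 'J4', 'J1', 'J2', 'J5']
Group 2 (M1>M2, sort desc M2): ['J6']
Sequence: J3 → J4 → J1 → J2 → J5 → J6
Makespan calculation:
  J3: M1 done=2, M2 done=14
  J4: M1 done=6, M2 done=18
  J1: M1 done=11, M2 done=36
  J2: M1 done=20, M2 done=51
  J5: M1 done=35, M2 done=66
  J6: M1 done=52, M2 done=67
= Sequence: J3 → J4 → J1 → J2 → J5 → J6, Makespan: 67


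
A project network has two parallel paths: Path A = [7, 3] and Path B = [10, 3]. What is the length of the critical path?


Path A: 7 + 3 = 10
Path B: 10 + 3 = 13
Critical path = longest = max(10, 13)
= 13 (Path B)


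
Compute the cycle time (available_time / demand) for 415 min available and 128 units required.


Cycle time = available time / demand
= 415 / 128
= 3.24 min/unit


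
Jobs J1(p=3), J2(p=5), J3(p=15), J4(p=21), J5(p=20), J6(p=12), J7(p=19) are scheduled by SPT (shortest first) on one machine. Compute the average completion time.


SPT order: J1 → J2 → J6 → J3 → J7 → J5 → J4
Completion times:
  J1: C=3
  J2: C=8
  J6: C=20
  J3: C=35
  J7: C=54
  J5: C=74
  J4: C=95
Sum = 289, n = 7
Mean flow = 289/7
= 41.29


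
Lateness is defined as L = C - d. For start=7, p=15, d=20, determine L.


Completion = 7 + 15 = 22
Lateness = C - d = 22 - 20
= 2


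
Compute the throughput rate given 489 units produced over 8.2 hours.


Throughput = units / time
= 489 / 8.2
= 59.6 units/hour


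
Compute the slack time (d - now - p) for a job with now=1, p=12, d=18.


Slack = due - current_time - processing
= 18 - 1 - 12
= 5


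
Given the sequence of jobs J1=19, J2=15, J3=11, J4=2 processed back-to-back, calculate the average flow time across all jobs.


Completion times:
  J1: completes at 19
  J2: completes at 34
  J3: completes at 45
  J4: completes at 47
Sum = 145
Average = 145/4
= 36.25


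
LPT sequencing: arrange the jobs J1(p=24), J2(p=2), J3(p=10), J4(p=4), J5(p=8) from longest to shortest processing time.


LPT: sort by longest processing time first
  J1: p=24
  J3: p=10
  J5: p=8
  J4: p=4
  J2: p=2
Order: J1 → J3 → J5 → J4 → J2


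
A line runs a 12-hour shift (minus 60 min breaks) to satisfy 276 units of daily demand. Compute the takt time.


Available = 12×60 - 60 = 660 min
Takt time = 660 / 276
= 2.39 min/unit


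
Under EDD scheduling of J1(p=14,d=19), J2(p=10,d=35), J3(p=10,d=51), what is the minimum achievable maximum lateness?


EDD order: J1 → J2 → J3
Completion and lateness:
  J1: C=14, d=19, L=14-19=-5
  J2: C=24, d=35, L=24-35=-11
  J3: C=34, d=51, L=34-51=-17
Lmax = max(-5, -11, -17)
= -5


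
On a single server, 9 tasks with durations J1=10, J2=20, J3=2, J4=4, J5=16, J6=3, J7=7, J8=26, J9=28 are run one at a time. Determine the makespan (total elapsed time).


Sequential makespan: sum all processing times
= 10 + 20 + 2 + 4 + 16 + 3 + 7 + 26 + 28
= 116 time units


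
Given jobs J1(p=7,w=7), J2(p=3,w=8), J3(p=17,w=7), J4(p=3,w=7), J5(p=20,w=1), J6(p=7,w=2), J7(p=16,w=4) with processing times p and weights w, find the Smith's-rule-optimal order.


WSPT (Smith's rule): sort by p/w ascending
  J2: p/w = 3/8 = 0.375
  J4: p/w = 3/7 = 0.429
  J1: p/w = 7/7 = 1.000
  J3: p/w = 17/7 = 2.429
  J6: p/w = 7/2 = 3.500
  J7: p/w = 16/4 = 4.000
  J5: p/w = 20/1 = 20.000
Order: J2 → J4 → J1 → J3 → J6 → J7 → J5


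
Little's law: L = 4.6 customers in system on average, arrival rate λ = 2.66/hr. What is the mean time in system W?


Little's law: L = λW → W = L / λ
= 4.6 / 2.66
= 1.73 hours


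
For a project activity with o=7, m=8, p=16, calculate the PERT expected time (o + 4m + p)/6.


te = (o + 4m + p) / 6
= (7 + 4×8 + 16) / 6
= (7 + 32 + 16) / 6
= 55 / 6
= 9.17


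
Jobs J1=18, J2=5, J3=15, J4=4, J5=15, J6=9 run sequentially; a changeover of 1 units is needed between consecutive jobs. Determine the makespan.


Makespan = Σ processing + (n-1) × setup
= (18 + 5 + 15 + 4 + 15 + 9) + (6-1)×1
= 66 + 5
= 71 time units


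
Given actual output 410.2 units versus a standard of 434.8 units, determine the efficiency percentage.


Efficiency = (actual / standard) × 100
= (410.2 / 434.8) × 100
= 94.3%


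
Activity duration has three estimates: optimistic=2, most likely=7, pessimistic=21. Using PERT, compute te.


te = (o + 4m + p) / 6
= (2 + 4×7 + 21) / 6
= (2 + 28 + 21) / 6
= 51 / 6
= 8.50


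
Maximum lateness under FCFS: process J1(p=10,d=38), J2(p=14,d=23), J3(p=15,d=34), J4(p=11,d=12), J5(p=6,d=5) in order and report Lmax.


Lateness per job (L = C - d):
  J1: C=10, d=38, L=-28
  J2: C=24, d=23, L=1
  J3: C=39, d=34, L=5
  J4: C=50, d=12, L=38
  J5: C=56, d=5, L=51
Lmax = max(-28, 1, 5, 38, 51)
= 51


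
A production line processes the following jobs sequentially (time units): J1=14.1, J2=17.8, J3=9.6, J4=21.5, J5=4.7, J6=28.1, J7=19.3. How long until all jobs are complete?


Sequential makespan: sum all processing times
= 14.1 + 17.8 + 9.6 + 21.5 + 4.7 + 28.1 + 19.3
= 115.1 time units


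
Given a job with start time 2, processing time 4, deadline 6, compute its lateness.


Completion = 2 + 4 = 6
Lateness = C - d = 6 - 6
= 0


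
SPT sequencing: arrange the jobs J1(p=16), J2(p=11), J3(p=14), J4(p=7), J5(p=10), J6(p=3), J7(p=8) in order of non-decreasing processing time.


SPT: sort by shortest processing time
  J6: p=3
  J4: p=7
  J7: p=8
  J5: p=10
  J2: p=11
  J3: p=14
  J1: p=16
Order: J6 → J4 → J7 → J5 → J2 → J3 → J1


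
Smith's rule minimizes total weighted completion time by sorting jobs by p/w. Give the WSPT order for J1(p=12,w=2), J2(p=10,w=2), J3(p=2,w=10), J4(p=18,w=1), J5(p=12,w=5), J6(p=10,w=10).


WSPT (Smith's rule): sort by p/w ascending
  J3: p/w = 2/10 = 0.200
  J6: p/w = 10/10 = 1.000
  J5: p/w = 12/5 = 2.400
  J2: p/w = 10/2 = 5.000
  J1: p/w = 12/2 = 6.000
  J4: p/w = 18/1 = 18.000
Order: J3 → J6 → J5 → J2 → J1 → J4


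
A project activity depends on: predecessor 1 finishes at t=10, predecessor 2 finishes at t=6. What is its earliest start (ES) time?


ES = max of all predecessor completion times
Predecessors: [10, 6]
ES = max(10, 6)
= 10


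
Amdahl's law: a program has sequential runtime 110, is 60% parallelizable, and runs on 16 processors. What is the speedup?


Amdahl's law: T_p = T × ((1-p) + p/N)
= 110 × ((1-0.6) + 0.6/16)
= 110 × (0.40 + 0.0375)
= 110 × 0.4375
= 48.12
Speedup = 110/48.12
= 2.29×


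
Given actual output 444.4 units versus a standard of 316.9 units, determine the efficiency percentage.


Efficiency = (actual / standard) × 100
= (444.4 / 316.9) × 100
= 140.2%


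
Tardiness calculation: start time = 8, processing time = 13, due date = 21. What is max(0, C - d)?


Completion = start + processing = 8 + 13 = 21
Tardiness = max(0, C - d) = max(0, 21 - 21)
= max(0, 0)
= 0


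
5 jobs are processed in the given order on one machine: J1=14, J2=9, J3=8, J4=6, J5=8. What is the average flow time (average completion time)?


Completion times:
  J1: completes at 14
  J2: completes at 23
  J3: completes at 31
  J4: completes at 37
  J5: completes at 45
Sum = 150
Average = 150/5
= 30.00
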